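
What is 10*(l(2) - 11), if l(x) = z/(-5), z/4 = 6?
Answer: -158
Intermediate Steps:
z = 24 (z = 4*6 = 24)
l(x) = -24/5 (l(x) = 24/(-5) = 24*(-⅕) = -24/5)
10*(l(2) - 11) = 10*(-24/5 - 11) = 10*(-79/5) = -158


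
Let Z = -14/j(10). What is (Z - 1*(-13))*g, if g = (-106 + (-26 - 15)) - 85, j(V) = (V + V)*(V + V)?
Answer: -75197/25 ≈ -3007.9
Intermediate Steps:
j(V) = 4*V² (j(V) = (2*V)*(2*V) = 4*V²)
Z = -7/200 (Z = -14/(4*10²) = -14/(4*100) = -14/400 = -14*1/400 = -7/200 ≈ -0.035000)
g = -232 (g = (-106 - 41) - 85 = -147 - 85 = -232)
(Z - 1*(-13))*g = (-7/200 - 1*(-13))*(-232) = (-7/200 + 13)*(-232) = (2593/200)*(-232) = -75197/25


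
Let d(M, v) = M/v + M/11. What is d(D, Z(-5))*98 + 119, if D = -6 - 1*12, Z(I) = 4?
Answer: -5306/11 ≈ -482.36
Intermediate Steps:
D = -18 (D = -6 - 12 = -18)
d(M, v) = M/11 + M/v (d(M, v) = M/v + M*(1/11) = M/v + M/11 = M/11 + M/v)
d(D, Z(-5))*98 + 119 = ((1/11)*(-18) - 18/4)*98 + 119 = (-18/11 - 18*1/4)*98 + 119 = (-18/11 - 9/2)*98 + 119 = -135/22*98 + 119 = -6615/11 + 119 = -5306/11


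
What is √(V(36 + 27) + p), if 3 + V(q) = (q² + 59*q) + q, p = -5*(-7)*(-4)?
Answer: √7606 ≈ 87.212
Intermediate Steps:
p = -140 (p = 35*(-4) = -140)
V(q) = -3 + q² + 60*q (V(q) = -3 + ((q² + 59*q) + q) = -3 + (q² + 60*q) = -3 + q² + 60*q)
√(V(36 + 27) + p) = √((-3 + (36 + 27)² + 60*(36 + 27)) - 140) = √((-3 + 63² + 60*63) - 140) = √((-3 + 3969 + 3780) - 140) = √(7746 - 140) = √7606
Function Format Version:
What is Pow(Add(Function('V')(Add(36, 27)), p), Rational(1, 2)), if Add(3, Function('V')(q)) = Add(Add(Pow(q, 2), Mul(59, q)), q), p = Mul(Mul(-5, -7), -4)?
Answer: Pow(7606, Rational(1, 2)) ≈ 87.212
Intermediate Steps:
p = -140 (p = Mul(35, -4) = -140)
Function('V')(q) = Add(-3, Pow(q, 2), Mul(60, q)) (Function('V')(q) = Add(-3, Add(Add(Pow(q, 2), Mul(59, q)), q)) = Add(-3, Add(Pow(q, 2), Mul(60, q))) = Add(-3, Pow(q, 2), Mul(60, q)))
Pow(Add(Function('V')(Add(36, 27)), p), Rational(1, 2)) = Pow(Add(Add(-3, Pow(Add(36, 27), 2), Mul(60, Add(36, 27))), -140), Rational(1, 2)) = Pow(Add(Add(-3, Pow(63, 2), Mul(60, 63)), -140), Rational(1, 2)) = Pow(Add(Add(-3, 3969, 3780), -140), Rational(1, 2)) = Pow(Add(7746, -140), Rational(1, 2)) = Pow(7606, Rational(1, 2))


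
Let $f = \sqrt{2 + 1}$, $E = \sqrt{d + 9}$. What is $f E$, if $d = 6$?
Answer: $3 \sqrt{5} \approx 6.7082$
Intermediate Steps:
$E = \sqrt{15}$ ($E = \sqrt{6 + 9} = \sqrt{15} \approx 3.873$)
$f = \sqrt{3} \approx 1.732$
$f E = \sqrt{3} \sqrt{15} = 3 \sqrt{5}$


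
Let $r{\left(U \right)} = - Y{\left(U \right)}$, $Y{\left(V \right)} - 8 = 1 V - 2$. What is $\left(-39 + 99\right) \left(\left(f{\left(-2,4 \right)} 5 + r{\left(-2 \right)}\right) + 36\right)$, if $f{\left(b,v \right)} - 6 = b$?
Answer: $3120$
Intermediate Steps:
$Y{\left(V \right)} = 6 + V$ ($Y{\left(V \right)} = 8 + \left(1 V - 2\right) = 8 + \left(V - 2\right) = 8 + \left(-2 + V\right) = 6 + V$)
$f{\left(b,v \right)} = 6 + b$
$r{\left(U \right)} = -6 - U$ ($r{\left(U \right)} = - (6 + U) = -6 - U$)
$\left(-39 + 99\right) \left(\left(f{\left(-2,4 \right)} 5 + r{\left(-2 \right)}\right) + 36\right) = \left(-39 + 99\right) \left(\left(\left(6 - 2\right) 5 - 4\right) + 36\right) = 60 \left(\left(4 \cdot 5 + \left(-6 + 2\right)\right) + 36\right) = 60 \left(\left(20 - 4\right) + 36\right) = 60 \left(16 + 36\right) = 60 \cdot 52 = 3120$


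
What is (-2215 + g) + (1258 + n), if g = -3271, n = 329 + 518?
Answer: -3381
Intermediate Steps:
n = 847
(-2215 + g) + (1258 + n) = (-2215 - 3271) + (1258 + 847) = -5486 + 2105 = -3381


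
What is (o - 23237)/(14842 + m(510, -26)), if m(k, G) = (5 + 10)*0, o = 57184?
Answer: 33947/14842 ≈ 2.2872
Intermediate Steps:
m(k, G) = 0 (m(k, G) = 15*0 = 0)
(o - 23237)/(14842 + m(510, -26)) = (57184 - 23237)/(14842 + 0) = 33947/14842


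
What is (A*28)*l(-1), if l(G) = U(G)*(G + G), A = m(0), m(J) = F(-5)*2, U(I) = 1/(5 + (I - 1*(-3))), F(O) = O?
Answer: 80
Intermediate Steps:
U(I) = 1/(8 + I) (U(I) = 1/(5 + (I + 3)) = 1/(5 + (3 + I)) = 1/(8 + I))
m(J) = -10 (m(J) = -5*2 = -10)
A = -10
l(G) = 2*G/(8 + G) (l(G) = (G + G)/(8 + G) = (2*G)/(8 + G) = 2*G/(8 + G))
(A*28)*l(-1) = (-10*28)*(2*(-1)/(8 - 1)) = -560*(-1)/7 = -280*(-2/7) = 80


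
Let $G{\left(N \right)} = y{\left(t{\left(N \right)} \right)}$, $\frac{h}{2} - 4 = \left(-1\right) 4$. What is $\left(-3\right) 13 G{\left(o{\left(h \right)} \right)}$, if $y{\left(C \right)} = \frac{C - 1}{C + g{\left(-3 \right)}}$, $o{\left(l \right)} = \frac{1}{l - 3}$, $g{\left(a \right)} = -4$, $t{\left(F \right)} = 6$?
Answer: $- \frac{195}{2} \approx -97.5$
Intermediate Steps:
$h = 0$ ($h = 8 + 2 \left(\left(-1\right) 4\right) = 8 + 2 \left(-4\right) = 8 - 8 = 0$)
$o{\left(l \right)} = \frac{1}{-3 + l}$
$y{\left(C \right)} = \frac{-1 + C}{-4 + C}$ ($y{\left(C \right)} = \frac{C - 1}{C - 4} = \frac{-1 + C}{-4 + C}$)
$G{\left(N \right)} = \frac{5}{2}$ ($G{\left(N \right)} = \frac{-1 + 6}{-4 + 6} = \frac{1}{2} \cdot 5 = \frac{5}{2}$)
$\left(-3\right) 13 G{\left(o{\left(h \right)} \right)} = \left(-3\right) 13 \cdot \frac{5}{2} = \left(-39\right) \frac{5}{2} = - \frac{195}{2}$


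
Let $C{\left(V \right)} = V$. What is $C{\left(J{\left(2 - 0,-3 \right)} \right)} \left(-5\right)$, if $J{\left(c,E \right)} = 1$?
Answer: $-5$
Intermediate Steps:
$C{\left(J{\left(2 - 0,-3 \right)} \right)} \left(-5\right) = 1 \left(-5\right) = -5$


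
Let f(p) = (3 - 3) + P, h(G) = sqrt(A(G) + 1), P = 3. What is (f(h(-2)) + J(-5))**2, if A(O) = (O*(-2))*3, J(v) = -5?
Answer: 4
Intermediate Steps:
A(O) = -6*O (A(O) = -2*O*3 = -6*O)
h(G) = sqrt(1 - 6*G) (h(G) = sqrt(-6*G + 1) = sqrt(1 - 6*G))
f(p) = 3 (f(p) = (3 - 3) + 3 = 0 + 3 = 3)
(f(h(-2)) + J(-5))**2 = (3 - 5)**2 = (-2)**2 = 4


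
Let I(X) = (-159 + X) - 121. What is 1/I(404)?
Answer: 1/124 ≈ 0.0080645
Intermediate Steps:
I(X) = -280 + X
1/I(404) = 1/(-280 + 404) = 1/124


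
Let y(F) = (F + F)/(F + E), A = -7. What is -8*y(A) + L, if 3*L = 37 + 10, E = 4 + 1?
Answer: -121/3 ≈ -40.333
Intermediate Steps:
E = 5
y(F) = 2*F/(5 + F) (y(F) = (F + F)/(F + 5) = (2*F)/(5 + F) = 2*F/(5 + F))
L = 47/3 (L = (37 + 10)/3 = (1/3)*47 = 47/3 ≈ 15.667)
-8*y(A) + L = -16*(-7)/(5 - 7) + 47/3 = -16*(-7)/(-2) + 47/3 = -16*(-7)*(-1)/2 + 47/3 = -8*7 + 47/3 = -56 + 47/3 = -121/3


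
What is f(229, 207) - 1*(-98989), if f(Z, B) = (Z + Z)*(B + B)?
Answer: 288601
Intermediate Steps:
f(Z, B) = 4*B*Z (f(Z, B) = (2*Z)*(2*B) = 4*B*Z)
f(229, 207) - 1*(-98989) = 4*207*229 - 1*(-98989) = 189612 + 98989 = 288601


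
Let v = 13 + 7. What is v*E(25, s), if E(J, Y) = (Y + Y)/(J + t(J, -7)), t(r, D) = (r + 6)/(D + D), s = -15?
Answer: -8400/319 ≈ -26.332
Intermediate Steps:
t(r, D) = (6 + r)/(2*D) (t(r, D) = (6 + r)/((2*D)) = (6 + r)*(1/(2*D)) = (6 + r)/(2*D))
E(J, Y) = 2*Y/(-3/7 + 13*J/14) (E(J, Y) = (Y + Y)/(J + (1/2)*(6 + J)/(-7)) = (2*Y)/(J + (1/2)*(-1/7)*(6 + J)) = (2*Y)/(J + (-3/7 - J/14)) = (2*Y)/(-3/7 + 13*J/14) = 2*Y/(-3/7 + 13*J/14))
v = 20
v*E(25, s) = 20*(28*(-15)/(-6 + 13*25)) = 20*(28*(-15)/(-6 + 325)) = 20*(28*(-15)/319) = 20*(28*(-15)*(1/319)) = 20*(-420/319) = -8400/319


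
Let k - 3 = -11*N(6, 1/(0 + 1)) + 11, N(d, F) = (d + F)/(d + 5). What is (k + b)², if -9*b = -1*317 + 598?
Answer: 47524/81 ≈ 586.72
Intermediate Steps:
N(d, F) = (F + d)/(5 + d)
k = 7 (k = 3 + (-11*(1/(0 + 1) + 6)/(5 + 6) + 11) = 3 + (-11*(1/1 + 6)/11 + 11) = 3 + (-(1 + 6) + 11) = 3 + (-7 + 11) = 3 + 4 = 7)
b = -281/9 (b = -(-1*317 + 598)/9 = -(-317 + 598)/9 = -⅑*281 = -281/9 ≈ -31.222)
(k + b)² = (7 - 281/9)² = (-218/9)² = 47524/81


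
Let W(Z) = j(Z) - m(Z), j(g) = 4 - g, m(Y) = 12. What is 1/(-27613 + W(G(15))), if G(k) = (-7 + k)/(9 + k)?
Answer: -3/82864 ≈ -3.6204e-5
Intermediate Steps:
G(k) = (-7 + k)/(9 + k)
W(Z) = -8 - Z (W(Z) = (4 - Z) - 1*12 = (4 - Z) - 12 = -8 - Z)
1/(-27613 + W(G(15))) = 1/(-27613 + (-8 - (-7 + 15)/(9 + 15))) = 1/(-27613 + (-8 - 8/24)) = 1/(-27613 + (-8 - 1*1/3)) = 1/(-27613 + (-8 - 1/3)) = 1/(-27613 - 25/3) = 1/(-82864/3) = -3/82864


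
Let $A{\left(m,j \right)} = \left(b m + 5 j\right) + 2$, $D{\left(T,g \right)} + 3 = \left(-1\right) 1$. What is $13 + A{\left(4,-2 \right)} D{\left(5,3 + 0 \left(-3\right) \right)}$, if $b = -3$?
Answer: $93$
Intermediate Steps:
$D{\left(T,g \right)} = -4$ ($D{\left(T,g \right)} = -3 - 1 = -4$)
$A{\left(m,j \right)} = 2 - 3 m + 5 j$ ($A{\left(m,j \right)} = \left(- 3 m + 5 j\right) + 2 = 2 - 3 m + 5 j$)
$13 + A{\left(4,-2 \right)} D{\left(5,3 + 0 \left(-3\right) \right)} = 13 + \left(2 - 12 + 5 \left(-2\right)\right) \left(-4\right) = 13 + \left(2 - 12 - 10\right) \left(-4\right) = 13 - -80 = 13 + 80 = 93$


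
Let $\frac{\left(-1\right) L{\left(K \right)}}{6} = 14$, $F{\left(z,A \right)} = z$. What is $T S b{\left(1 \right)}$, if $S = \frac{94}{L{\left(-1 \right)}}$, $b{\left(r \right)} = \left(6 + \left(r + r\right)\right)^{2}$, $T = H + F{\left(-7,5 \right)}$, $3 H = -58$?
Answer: $\frac{118816}{63} \approx 1886.0$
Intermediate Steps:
$H = - \frac{58}{3}$ ($H = \frac{1}{3} \left(-58\right) = - \frac{58}{3} \approx -19.333$)
$T = - \frac{79}{3}$ ($T = - \frac{58}{3} - 7 = - \frac{79}{3} \approx -26.333$)
$b{\left(r \right)} = \left(6 + 2 r\right)^{2}$
$L{\left(K \right)} = -84$ ($L{\left(K \right)} = \left(-6\right) 14 = -84$)
$S = - \frac{47}{42}$ ($S = \frac{94}{-84} = 94 \left(- \frac{1}{84}\right) = - \frac{47}{42} \approx -1.119$)
$T S b{\left(1 \right)} = \left(- \frac{79}{3}\right) \left(- \frac{47}{42}\right) 4 \left(3 + 1\right)^{2} = \frac{3713 \cdot 4 \cdot 4^{2}}{126} = \frac{3713 \cdot 4 \cdot 16}{126} = \frac{3713}{126} \cdot 64 = \frac{118816}{63}$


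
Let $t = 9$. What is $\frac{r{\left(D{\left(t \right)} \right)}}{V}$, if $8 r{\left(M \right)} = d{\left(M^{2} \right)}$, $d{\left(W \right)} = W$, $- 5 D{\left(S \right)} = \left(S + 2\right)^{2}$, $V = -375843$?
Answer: $- \frac{14641}{75168600} \approx -0.00019478$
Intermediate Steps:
$D{\left(S \right)} = - \frac{\left(2 + S\right)^{2}}{5}$ ($D{\left(S \right)} = - \frac{\left(S + 2\right)^{2}}{5} = - \frac{\left(2 + S\right)^{2}}{5}$)
$r{\left(M \right)} = \frac{M^{2}}{8}$
$\frac{r{\left(D{\left(t \right)} \right)}}{V} = \frac{\frac{1}{8} \left(- \frac{\left(2 + 9\right)^{2}}{5}\right)^{2}}{-375843} = \frac{\left(- \frac{11^{2}}{5}\right)^{2}}{8} \left(- \frac{1}{375843}\right) = \frac{\left(\left(- \frac{1}{5}\right) 121\right)^{2}}{8} \left(- \frac{1}{375843}\right) = \frac{\left(- \frac{121}{5}\right)^{2}}{8} \left(- \frac{1}{375843}\right) = \frac{1}{8} \cdot \frac{14641}{25} \left(- \frac{1}{375843}\right) = \frac{14641}{200} \left(- \frac{1}{375843}\right) = - \frac{14641}{75168600}$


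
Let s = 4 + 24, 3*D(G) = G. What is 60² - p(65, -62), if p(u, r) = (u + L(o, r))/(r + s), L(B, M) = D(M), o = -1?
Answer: 367333/102 ≈ 3601.3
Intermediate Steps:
D(G) = G/3
L(B, M) = M/3
s = 28
p(u, r) = (u + r/3)/(28 + r) (p(u, r) = (u + r/3)/(r + 28) = (u + r/3)/(28 + r))
60² - p(65, -62) = 60² - (65 + (⅓)*(-62))/(28 - 62) = 3600 - (65 - 62/3)/(-34) = 3600 - (-1)*133/(34*3) = 3600 - 1*(-133/102) = 3600 + 133/102 = 367333/102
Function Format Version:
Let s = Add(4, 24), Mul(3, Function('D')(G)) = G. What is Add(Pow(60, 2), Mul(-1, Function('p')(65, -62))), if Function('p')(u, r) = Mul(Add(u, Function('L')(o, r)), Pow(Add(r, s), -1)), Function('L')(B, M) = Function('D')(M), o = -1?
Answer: Rational(367333, 102) ≈ 3601.3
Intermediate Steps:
Function('D')(G) = Mul(Rational(1, 3), G)
Function('L')(B, M) = Mul(Rational(1, 3), M)
s = 28
Function('p')(u, r) = Mul(Pow(Add(28, r), -1), Add(u, Mul(Rational(1, 3), r))) (Function('p')(u, r) = Mul(Add(u, Mul(Rational(1, 3), r)), Pow(Add(r, 28), -1)) = Mul(Add(u, Mul(Rational(1, 3), r)), Pow(Add(28, r), -1)) = Mul(Pow(Add(28, r), -1), Add(u, Mul(Rational(1, 3), r))))
Add(Pow(60, 2), Mul(-1, Function('p')(65, -62))) = Add(Pow(60, 2), Mul(-1, Mul(Pow(Add(28, -62), -1), Add(65, Mul(Rational(1, 3), -62))))) = Add(3600, Mul(-1, Mul(Pow(-34, -1), Add(65, Rational(-62, 3))))) = Add(3600, Mul(-1, Mul(Rational(-1, 34), Rational(133, 3)))) = Add(3600, Mul(-1, Rational(-133, 102))) = Add(3600, Rational(133, 102)) = Rational(367333, 102)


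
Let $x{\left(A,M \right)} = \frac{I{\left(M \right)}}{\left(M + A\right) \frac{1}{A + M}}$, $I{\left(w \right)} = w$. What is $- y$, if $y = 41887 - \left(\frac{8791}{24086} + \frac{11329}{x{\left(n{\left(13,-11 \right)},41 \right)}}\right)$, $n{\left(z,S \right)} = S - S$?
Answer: $- \frac{41091270837}{987526} \approx -41610.0$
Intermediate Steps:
$n{\left(z,S \right)} = 0$
$x{\left(A,M \right)} = M$ ($x{\left(A,M \right)} = \frac{M}{\left(M + A\right) \frac{1}{A + M}} = \frac{M}{\left(A + M\right) \frac{1}{A + M}} = \frac{M}{1} = M 1 = M$)
$y = \frac{41091270837}{987526}$ ($y = 41887 - \left(\frac{8791}{24086} + \frac{11329}{41}\right) = 41887 - \frac{273230725}{987526} = \frac{41091270837}{987526} \approx 41610.0$)
$- y = \left(-1\right) \frac{41091270837}{987526} = - \frac{41091270837}{987526}$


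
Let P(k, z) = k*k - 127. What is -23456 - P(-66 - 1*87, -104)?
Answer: -46738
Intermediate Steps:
P(k, z) = -127 + k**2 (P(k, z) = k**2 - 127 = -127 + k**2)
-23456 - P(-66 - 1*87, -104) = -23456 - (-127 + (-66 - 1*87)**2) = -23456 - (-127 + (-66 - 87)**2) = -23456 - (-127 + (-153)**2) = -23456 - (-127 + 23409) = -23456 - 1*23282 = -23456 - 23282 = -46738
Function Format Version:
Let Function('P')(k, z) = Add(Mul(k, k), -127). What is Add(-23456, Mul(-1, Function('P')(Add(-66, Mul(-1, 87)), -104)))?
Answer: -46738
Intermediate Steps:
Function('P')(k, z) = Add(-127, Pow(k, 2)) (Function('P')(k, z) = Add(Pow(k, 2), -127) = Add(-127, Pow(k, 2)))
Add(-23456, Mul(-1, Function('P')(Add(-66, Mul(-1, 87)), -104))) = Add(-23456, Mul(-1, Add(-127, Pow(Add(-66, Mul(-1, 87)), 2)))) = Add(-23456, Mul(-1, Add(-127, Pow(Add(-66, -87), 2)))) = Add(-23456, Mul(-1, Add(-127, Pow(-153, 2)))) = Add(-23456, Mul(-1, Add(-127, 23409))) = Add(-23456, Mul(-1, 23282)) = Add(-23456, -23282) = -46738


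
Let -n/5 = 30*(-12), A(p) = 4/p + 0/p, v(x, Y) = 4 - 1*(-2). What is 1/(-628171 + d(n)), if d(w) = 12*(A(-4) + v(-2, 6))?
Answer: -1/628111 ≈ -1.5921e-6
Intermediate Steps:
v(x, Y) = 6 (v(x, Y) = 4 + 2 = 6)
A(p) = 4/p (A(p) = 4/p + 0 = 4/p)
n = 1800 (n = -150*(-12) = -5*(-360) = 1800)
d(w) = 60 (d(w) = 12*(4/(-4) + 6) = 12*(4*(-¼) + 6) = 12*(-1 + 6) = 12*5 = 60)
1/(-628171 + d(n)) = 1/(-628171 + 60) = 1/(-628111) = -1/628111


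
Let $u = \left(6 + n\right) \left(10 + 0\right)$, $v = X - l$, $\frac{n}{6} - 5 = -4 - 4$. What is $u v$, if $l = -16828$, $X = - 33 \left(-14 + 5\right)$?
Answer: $-2055000$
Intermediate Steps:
$X = 297$ ($X = \left(-33\right) \left(-9\right) = 297$)
$n = -18$ ($n = 30 + 6 \left(-4 - 4\right) = 30 + 6 \left(-8\right) = 30 - 48 = -18$)
$v = 17125$ ($v = 297 - -16828 = 297 + 16828 = 17125$)
$u = -120$ ($u = \left(6 - 18\right) \left(10 + 0\right) = \left(-12\right) 10 = -120$)
$u v = \left(-120\right) 17125 = -2055000$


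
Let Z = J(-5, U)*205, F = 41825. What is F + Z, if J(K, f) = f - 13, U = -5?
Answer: 38135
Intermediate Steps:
J(K, f) = -13 + f
Z = -3690 (Z = (-13 - 5)*205 = -18*205 = -3690)
F + Z = 41825 - 3690 = 38135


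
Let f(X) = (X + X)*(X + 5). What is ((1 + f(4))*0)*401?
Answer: 0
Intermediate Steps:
f(X) = 2*X*(5 + X) (f(X) = (2*X)*(5 + X) = 2*X*(5 + X))
((1 + f(4))*0)*401 = ((1 + 2*4*(5 + 4))*0)*401 = ((1 + 2*4*9)*0)*401 = ((1 + 72)*0)*401 = (73*0)*401 = 0*401 = 0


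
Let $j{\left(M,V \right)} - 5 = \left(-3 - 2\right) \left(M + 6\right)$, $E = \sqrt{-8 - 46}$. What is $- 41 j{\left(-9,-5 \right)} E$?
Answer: $- 2460 i \sqrt{6} \approx - 6025.7 i$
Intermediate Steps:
$E = 3 i \sqrt{6}$ ($E = \sqrt{-54} = 3 i \sqrt{6} \approx 7.3485 i$)
$j{\left(M,V \right)} = -25 - 5 M$ ($j{\left(M,V \right)} = 5 + \left(-3 - 2\right) \left(M + 6\right) = 5 - 5 \left(6 + M\right) = 5 - \left(30 + 5 M\right) = -25 - 5 M$)
$- 41 j{\left(-9,-5 \right)} E = - 41 \left(-25 - -45\right) 3 i \sqrt{6} = - 41 \left(-25 + 45\right) 3 i \sqrt{6} = \left(-41\right) 20 \cdot 3 i \sqrt{6} = - 820 \cdot 3 i \sqrt{6} = - 2460 i \sqrt{6}$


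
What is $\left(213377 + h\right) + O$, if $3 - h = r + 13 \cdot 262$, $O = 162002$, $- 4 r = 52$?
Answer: $371989$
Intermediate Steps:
$r = -13$ ($r = \left(- \frac{1}{4}\right) 52 = -13$)
$h = -3390$ ($h = 3 - \left(-13 + 13 \cdot 262\right) = 3 - \left(-13 + 3406\right) = 3 - 3393 = -3390$)
$\left(213377 + h\right) + O = \left(213377 - 3390\right) + 162002 = 209987 + 162002 = 371989$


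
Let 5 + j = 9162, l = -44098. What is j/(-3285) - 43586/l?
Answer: -130312688/72430965 ≈ -1.7991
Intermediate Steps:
j = 9157 (j = -5 + 9162 = 9157)
j/(-3285) - 43586/l = 9157/(-3285) - 43586/(-44098) = 9157*(-1/3285) - 43586*(-1/44098) = -9157/3285 + 21793/22049 = -130312688/72430965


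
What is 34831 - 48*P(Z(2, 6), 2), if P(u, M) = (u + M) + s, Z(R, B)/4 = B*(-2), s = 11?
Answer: 36511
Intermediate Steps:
Z(R, B) = -8*B (Z(R, B) = 4*(B*(-2)) = 4*(-2*B) = -8*B)
P(u, M) = 11 + M + u (P(u, M) = (u + M) + 11 = (M + u) + 11 = 11 + M + u)
34831 - 48*P(Z(2, 6), 2) = 34831 - 48*(11 + 2 - 8*6) = 34831 - 48*(11 + 2 - 48) = 34831 - 48*(-35) = 34831 + 1680 = 36511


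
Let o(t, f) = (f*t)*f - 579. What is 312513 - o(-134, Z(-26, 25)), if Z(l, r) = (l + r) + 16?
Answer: 343242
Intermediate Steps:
Z(l, r) = 16 + l + r
o(t, f) = -579 + t*f² (o(t, f) = t*f² - 579 = -579 + t*f²)
312513 - o(-134, Z(-26, 25)) = 312513 - (-579 - 134*(16 - 26 + 25)²) = 312513 - (-579 - 134*15²) = 312513 - (-579 - 134*225) = 312513 - (-579 - 30150) = 312513 - 1*(-30729) = 312513 + 30729 = 343242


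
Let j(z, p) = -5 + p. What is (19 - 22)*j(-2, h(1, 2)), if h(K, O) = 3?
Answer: 6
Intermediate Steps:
(19 - 22)*j(-2, h(1, 2)) = (19 - 22)*(-5 + 3) = -3*(-2) = 6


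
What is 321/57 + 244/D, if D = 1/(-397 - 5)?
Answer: -1863565/19 ≈ -98082.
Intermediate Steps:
D = -1/402 (D = 1/(-402) = -1/402 ≈ -0.0024876)
321/57 + 244/D = 321/57 + 244/(-1/402) = 321*(1/57) + 244*(-402) = 107/19 - 98088 = -1863565/19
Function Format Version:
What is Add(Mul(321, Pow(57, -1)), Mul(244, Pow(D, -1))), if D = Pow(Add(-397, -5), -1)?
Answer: Rational(-1863565, 19) ≈ -98082.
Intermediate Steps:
D = Rational(-1, 402) (D = Pow(-402, -1) = Rational(-1, 402) ≈ -0.0024876)
Add(Mul(321, Pow(57, -1)), Mul(244, Pow(D, -1))) = Add(Mul(321, Pow(57, -1)), Mul(244, Pow(Rational(-1, 402), -1))) = Add(Mul(321, Rational(1, 57)), Mul(244, -402)) = Add(Rational(107, 19), -98088) = Rational(-1863565, 19)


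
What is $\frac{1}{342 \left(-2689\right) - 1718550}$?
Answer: $- \frac{1}{2638188} \approx -3.7905 \cdot 10^{-7}$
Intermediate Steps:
$\frac{1}{342 \left(-2689\right) - 1718550} = \frac{1}{-919638 - 1718550} = \frac{1}{-2638188} = - \frac{1}{2638188}$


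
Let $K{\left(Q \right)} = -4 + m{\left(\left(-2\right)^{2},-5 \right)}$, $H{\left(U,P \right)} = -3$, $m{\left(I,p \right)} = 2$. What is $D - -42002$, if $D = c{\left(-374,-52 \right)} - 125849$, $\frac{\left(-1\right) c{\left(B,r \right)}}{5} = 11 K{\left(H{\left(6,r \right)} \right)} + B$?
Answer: $-81867$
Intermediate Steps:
$K{\left(Q \right)} = -2$ ($K{\left(Q \right)} = -4 + 2 = -2$)
$c{\left(B,r \right)} = 110 - 5 B$ ($c{\left(B,r \right)} = - 5 \left(11 \left(-2\right) + B\right) = - 5 \left(-22 + B\right) = 110 - 5 B$)
$D = -123869$ ($D = \left(110 - -1870\right) - 125849 = \left(110 + 1870\right) - 125849 = 1980 - 125849 = -123869$)
$D - -42002 = -123869 - -42002 = -123869 + \left(-231 + 42233\right) = -123869 + 42002 = -81867$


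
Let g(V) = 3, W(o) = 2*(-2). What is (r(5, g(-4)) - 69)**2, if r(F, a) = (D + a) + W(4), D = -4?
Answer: 5476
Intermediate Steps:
W(o) = -4
r(F, a) = -8 + a (r(F, a) = (-4 + a) - 4 = -8 + a)
(r(5, g(-4)) - 69)**2 = ((-8 + 3) - 69)**2 = (-5 - 69)**2 = (-74)**2 = 5476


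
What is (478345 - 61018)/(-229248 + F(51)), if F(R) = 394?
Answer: -417327/228854 ≈ -1.8236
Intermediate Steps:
(478345 - 61018)/(-229248 + F(51)) = (478345 - 61018)/(-229248 + 394) = 417327/(-228854) = 417327*(-1/228854) = -417327/228854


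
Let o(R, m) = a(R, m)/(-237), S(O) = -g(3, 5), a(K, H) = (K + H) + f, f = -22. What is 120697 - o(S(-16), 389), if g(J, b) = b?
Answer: 28605551/237 ≈ 1.2070e+5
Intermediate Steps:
a(K, H) = -22 + H + K (a(K, H) = (K + H) - 22 = (H + K) - 22 = -22 + H + K)
S(O) = -5 (S(O) = -1*5 = -5)
o(R, m) = 22/237 - R/237 - m/237 (o(R, m) = (-22 + m + R)/(-237) = (-22 + R + m)*(-1/237) = 22/237 - R/237 - m/237)
120697 - o(S(-16), 389) = 120697 - (22/237 - 1/237*(-5) - 1/237*389) = 120697 - (22/237 + 5/237 - 389/237) = 120697 - 1*(-362/237) = 120697 + 362/237 = 28605551/237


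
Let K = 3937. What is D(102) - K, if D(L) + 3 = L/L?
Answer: -3939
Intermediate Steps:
D(L) = -2 (D(L) = -3 + L/L = -3 + 1 = -2)
D(102) - K = -2 - 1*3937 = -2 - 3937 = -3939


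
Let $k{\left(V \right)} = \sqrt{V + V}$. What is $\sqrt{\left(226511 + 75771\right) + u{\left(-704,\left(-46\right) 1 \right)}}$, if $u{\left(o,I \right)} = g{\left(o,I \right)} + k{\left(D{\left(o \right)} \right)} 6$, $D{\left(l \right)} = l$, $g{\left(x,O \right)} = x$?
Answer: $\sqrt{301578 + 48 i \sqrt{22}} \approx 549.16 + 0.205 i$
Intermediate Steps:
$k{\left(V \right)} = \sqrt{2} \sqrt{V}$ ($k{\left(V \right)} = \sqrt{2 V} = \sqrt{2} \sqrt{V}$)
$u{\left(o,I \right)} = o + 6 \sqrt{2} \sqrt{o}$ ($u{\left(o,I \right)} = o + \sqrt{2} \sqrt{o} 6 = o + 6 \sqrt{2} \sqrt{o}$)
$\sqrt{\left(226511 + 75771\right) + u{\left(-704,\left(-46\right) 1 \right)}} = \sqrt{\left(226511 + 75771\right) - \left(704 - 6 \sqrt{2} \sqrt{-704}\right)} = \sqrt{302282 - \left(704 - 6 \sqrt{2} \cdot 8 i \sqrt{11}\right)} = \sqrt{302282 - \left(704 - 48 i \sqrt{22}\right)} = \sqrt{301578 + 48 i \sqrt{22}}$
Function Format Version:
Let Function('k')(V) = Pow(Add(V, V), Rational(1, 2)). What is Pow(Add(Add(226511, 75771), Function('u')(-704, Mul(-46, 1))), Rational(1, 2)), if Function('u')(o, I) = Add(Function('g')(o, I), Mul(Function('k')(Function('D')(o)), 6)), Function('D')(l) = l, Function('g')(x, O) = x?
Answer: Pow(Add(301578, Mul(48, I, Pow(22, Rational(1, 2)))), Rational(1, 2)) ≈ Add(549.16, Mul(0.205, I))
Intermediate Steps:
Function('k')(V) = Mul(Pow(2, Rational(1, 2)), Pow(V, Rational(1, 2))) (Function('k')(V) = Pow(Mul(2, V), Rational(1, 2)) = Mul(Pow(2, Rational(1, 2)), Pow(V, Rational(1, 2))))
Function('u')(o, I) = Add(o, Mul(6, Pow(2, Rational(1, 2)), Pow(o, Rational(1, 2)))) (Function('u')(o, I) = Add(o, Mul(Mul(Pow(2, Rational(1, 2)), Pow(o, Rational(1, 2))), 6)) = Add(o, Mul(6, Pow(2, Rational(1, 2)), Pow(o, Rational(1, 2)))))
Pow(Add(Add(226511, 75771), Function('u')(-704, Mul(-46, 1))), Rational(1, 2)) = Pow(Add(Add(226511, 75771), Add(-704, Mul(6, Pow(2, Rational(1, 2)), Pow(-704, Rational(1, 2))))), Rational(1, 2)) = Pow(Add(302282, Add(-704, Mul(6, Pow(2, Rational(1, 2)), Mul(8, I, Pow(11, Rational(1, 2)))))), Rational(1, 2)) = Pow(Add(302282, Add(-704, Mul(48, I, Pow(22, Rational(1, 2))))), Rational(1, 2)) = Pow(Add(301578, Mul(48, I, Pow(22, Rational(1, 2)))), Rational(1, 2))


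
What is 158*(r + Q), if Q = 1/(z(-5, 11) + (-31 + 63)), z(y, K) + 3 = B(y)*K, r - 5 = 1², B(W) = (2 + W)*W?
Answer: 92035/97 ≈ 948.81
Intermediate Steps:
B(W) = W*(2 + W)
r = 6 (r = 5 + 1² = 5 + 1 = 6)
z(y, K) = -3 + K*y*(2 + y) (z(y, K) = -3 + (y*(2 + y))*K = -3 + K*y*(2 + y))
Q = 1/194 (Q = 1/((-3 + 11*(-5)*(2 - 5)) + (-31 + 63)) = 1/((-3 + 11*(-5)*(-3)) + 32) = 1/((-3 + 165) + 32) = 1/(162 + 32) = 1/194 ≈ 0.0051546)
158*(r + Q) = 158*(6 + 1/194) = 158*(1165/194) = 92035/97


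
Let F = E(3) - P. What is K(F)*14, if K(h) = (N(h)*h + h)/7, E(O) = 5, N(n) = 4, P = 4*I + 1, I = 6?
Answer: -200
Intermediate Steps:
P = 25 (P = 4*6 + 1 = 24 + 1 = 25)
F = -20 (F = 5 - 1*25 = 5 - 25 = -20)
K(h) = 5*h/7 (K(h) = (4*h + h)/7 = (5*h)*(⅐) = 5*h/7)
K(F)*14 = ((5/7)*(-20))*14 = -100/7*14 = -200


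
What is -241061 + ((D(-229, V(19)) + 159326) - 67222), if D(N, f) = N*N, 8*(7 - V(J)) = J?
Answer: -96516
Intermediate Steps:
V(J) = 7 - J/8
D(N, f) = N²
-241061 + ((D(-229, V(19)) + 159326) - 67222) = -241061 + (((-229)² + 159326) - 67222) = -241061 + ((52441 + 159326) - 67222) = -241061 + (211767 - 67222) = -241061 + 144545 = -96516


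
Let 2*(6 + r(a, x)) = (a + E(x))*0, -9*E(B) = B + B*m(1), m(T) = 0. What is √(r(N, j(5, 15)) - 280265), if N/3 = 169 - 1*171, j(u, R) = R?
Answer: I*√280271 ≈ 529.41*I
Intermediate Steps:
E(B) = -B/9 (E(B) = -(B + B*0)/9 = -(B + 0)/9 = -B/9)
N = -6 (N = 3*(169 - 1*171) = 3*(169 - 171) = 3*(-2) = -6)
r(a, x) = -6 (r(a, x) = -6 + ((a - x/9)*0)/2 = -6 + (½)*0 = -6 + 0 = -6)
√(r(N, j(5, 15)) - 280265) = √(-6 - 280265) = √(-280271) = I*√280271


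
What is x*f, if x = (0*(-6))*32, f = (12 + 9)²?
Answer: 0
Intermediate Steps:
f = 441 (f = 21² = 441)
x = 0 (x = 0*32 = 0)
x*f = 0*441 = 0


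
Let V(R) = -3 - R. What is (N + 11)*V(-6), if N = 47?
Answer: 174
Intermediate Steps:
(N + 11)*V(-6) = (47 + 11)*(-3 - 1*(-6)) = 58*(-3 + 6) = 58*3 = 174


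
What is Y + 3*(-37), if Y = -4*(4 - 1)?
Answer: -123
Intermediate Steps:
Y = -12 (Y = -4*3 = -12)
Y + 3*(-37) = -12 + 3*(-37) = -12 - 111 = -123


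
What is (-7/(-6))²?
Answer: 49/36 ≈ 1.3611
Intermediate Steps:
(-7/(-6))² = (-⅙*(-7))² = (7/6)² = 49/36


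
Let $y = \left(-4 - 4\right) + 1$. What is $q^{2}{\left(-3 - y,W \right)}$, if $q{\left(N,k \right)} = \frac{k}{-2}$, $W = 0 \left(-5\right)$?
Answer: $0$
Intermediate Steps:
$W = 0$
$y = -7$ ($y = -8 + 1 = -7$)
$q{\left(N,k \right)} = - \frac{k}{2}$ ($q{\left(N,k \right)} = k \left(- \frac{1}{2}\right) = - \frac{k}{2}$)
$q^{2}{\left(-3 - y,W \right)} = \left(\left(- \frac{1}{2}\right) 0\right)^{2} = 0^{2} = 0$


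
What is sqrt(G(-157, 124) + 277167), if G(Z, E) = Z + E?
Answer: sqrt(277134) ≈ 526.44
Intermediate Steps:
G(Z, E) = E + Z
sqrt(G(-157, 124) + 277167) = sqrt((124 - 157) + 277167) = sqrt(-33 + 277167) = sqrt(277134)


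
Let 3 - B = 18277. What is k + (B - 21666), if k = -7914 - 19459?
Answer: -67313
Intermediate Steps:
B = -18274 (B = 3 - 1*18277 = 3 - 18277 = -18274)
k = -27373
k + (B - 21666) = -27373 + (-18274 - 21666) = -27373 - 39940 = -67313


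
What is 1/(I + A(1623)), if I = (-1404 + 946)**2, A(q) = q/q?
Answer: 1/209765 ≈ 4.7672e-6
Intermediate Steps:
A(q) = 1
I = 209764 (I = (-458)**2 = 209764)
1/(I + A(1623)) = 1/(209764 + 1) = 1/209765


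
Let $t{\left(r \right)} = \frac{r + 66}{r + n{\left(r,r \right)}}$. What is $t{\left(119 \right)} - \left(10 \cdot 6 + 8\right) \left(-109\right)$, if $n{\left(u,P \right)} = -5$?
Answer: $\frac{845153}{114} \approx 7413.6$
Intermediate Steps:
$t{\left(r \right)} = \frac{66 + r}{-5 + r}$ ($t{\left(r \right)} = \frac{r + 66}{r - 5} = \frac{66 + r}{-5 + r}$)
$t{\left(119 \right)} - \left(10 \cdot 6 + 8\right) \left(-109\right) = \frac{66 + 119}{-5 + 119} - \left(10 \cdot 6 + 8\right) \left(-109\right) = \frac{1}{114} \cdot 185 - \left(60 + 8\right) \left(-109\right) = \frac{1}{114} \cdot 185 - 68 \left(-109\right) = \frac{185}{114} - -7412 = \frac{185}{114} + 7412 = \frac{845153}{114}$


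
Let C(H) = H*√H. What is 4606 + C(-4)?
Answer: 4606 - 8*I ≈ 4606.0 - 8.0*I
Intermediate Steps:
C(H) = H^(3/2)
4606 + C(-4) = 4606 + (-4)^(3/2) = 4606 - 8*I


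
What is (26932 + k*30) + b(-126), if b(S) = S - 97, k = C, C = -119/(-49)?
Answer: 187473/7 ≈ 26782.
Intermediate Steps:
C = 17/7 (C = -119*(-1/49) = 17/7 ≈ 2.4286)
k = 17/7 ≈ 2.4286
b(S) = -97 + S
(26932 + k*30) + b(-126) = (26932 + (17/7)*30) + (-97 - 126) = (26932 + 510/7) - 223 = 189034/7 - 223 = 187473/7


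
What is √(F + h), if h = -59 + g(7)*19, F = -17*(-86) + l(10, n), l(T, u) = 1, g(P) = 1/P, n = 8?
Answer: √68929/7 ≈ 37.506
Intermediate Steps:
F = 1463 (F = -17*(-86) + 1 = 1462 + 1 = 1463)
h = -394/7 (h = -59 + 19/7 = -394/7 ≈ -56.286)
√(F + h) = √(1463 - 394/7) = √(9847/7) = √68929/7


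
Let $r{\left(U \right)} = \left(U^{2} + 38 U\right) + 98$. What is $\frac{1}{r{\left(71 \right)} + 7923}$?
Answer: $\frac{1}{15760} \approx 6.3452 \cdot 10^{-5}$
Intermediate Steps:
$r{\left(U \right)} = 98 + U^{2} + 38 U$
$\frac{1}{r{\left(71 \right)} + 7923} = \frac{1}{\left(98 + 71^{2} + 38 \cdot 71\right) + 7923} = \frac{1}{\left(98 + 5041 + 2698\right) + 7923} = \frac{1}{7837 + 7923} = \frac{1}{15760}$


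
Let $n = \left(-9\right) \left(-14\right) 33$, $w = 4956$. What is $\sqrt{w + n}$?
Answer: $7 \sqrt{186} \approx 95.467$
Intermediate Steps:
$n = 4158$ ($n = 126 \cdot 33 = 4158$)
$\sqrt{w + n} = \sqrt{4956 + 4158} = \sqrt{9114} = 7 \sqrt{186}$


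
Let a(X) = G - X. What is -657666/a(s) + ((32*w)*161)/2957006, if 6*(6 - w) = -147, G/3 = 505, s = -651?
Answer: -8527991015/28091557 ≈ -303.58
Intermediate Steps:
G = 1515 (G = 3*505 = 1515)
w = 61/2 (w = 6 - 1/6*(-147) = 6 + 49/2 = 61/2 ≈ 30.500)
a(X) = 1515 - X
-657666/a(s) + ((32*w)*161)/2957006 = -657666/(1515 - 1*(-651)) + ((32*(61/2))*161)/2957006 = -657666/(1515 + 651) + (976*161)*(1/2957006) = -657666/2166 + 157136*(1/2957006) = -657666*1/2166 + 78568/1478503 = -5769/19 + 78568/1478503 = -8527991015/28091557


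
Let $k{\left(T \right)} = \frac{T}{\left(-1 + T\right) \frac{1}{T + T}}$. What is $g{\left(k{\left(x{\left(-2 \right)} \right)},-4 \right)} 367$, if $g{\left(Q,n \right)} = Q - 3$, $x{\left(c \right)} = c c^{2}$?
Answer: $- \frac{56885}{9} \approx -6320.6$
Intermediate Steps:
$x{\left(c \right)} = c^{3}$
$k{\left(T \right)} = \frac{2 T^{2}}{-1 + T}$ ($k{\left(T \right)} = \frac{T}{\left(-1 + T\right) \frac{1}{2 T}} = \frac{T}{\frac{1}{2} \frac{1}{T} \left(-1 + T\right)} = T \frac{2 T}{-1 + T} = \frac{2 T^{2}}{-1 + T}$)
$g{\left(Q,n \right)} = -3 + Q$ ($g{\left(Q,n \right)} = Q - 3 = -3 + Q$)
$g{\left(k{\left(x{\left(-2 \right)} \right)},-4 \right)} 367 = \left(-3 + \frac{2 \left(\left(-2\right)^{3}\right)^{2}}{-1 + \left(-2\right)^{3}}\right) 367 = \left(-3 + \frac{2 \left(-8\right)^{2}}{-1 - 8}\right) 367 = \left(-3 + 2 \cdot 64 \frac{1}{-9}\right) 367 = \left(-3 + 2 \cdot 64 \left(- \frac{1}{9}\right)\right) 367 = \left(-3 - \frac{128}{9}\right) 367 = \left(- \frac{155}{9}\right) 367 = - \frac{56885}{9}$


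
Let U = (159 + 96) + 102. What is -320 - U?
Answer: -677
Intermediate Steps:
U = 357 (U = 255 + 102 = 357)
-320 - U = -320 - 1*357 = -320 - 357 = -677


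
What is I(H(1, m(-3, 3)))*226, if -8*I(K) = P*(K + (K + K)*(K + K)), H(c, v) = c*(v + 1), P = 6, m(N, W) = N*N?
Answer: -69495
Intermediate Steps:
m(N, W) = N²
H(c, v) = c*(1 + v)
I(K) = -3*K² - 3*K/4 (I(K) = -3*(K + (K + K)*(K + K))/4 = -3*(K + (2*K)*(2*K))/4 = -3*(K + 4*K²)/4 = -(6*K + 24*K²)/8 = -3*K² - 3*K/4)
I(H(1, m(-3, 3)))*226 = -3*1*(1 + (-3)²)*(1 + 4*(1*(1 + (-3)²)))/4*226 = -3*1*(1 + 9)*(1 + 4*(1*(1 + 9)))/4*226 = -3*1*10*(1 + 4*(1*10))/4*226 = -¾*10*(1 + 4*10)*226 = -¾*10*(1 + 40)*226 = -¾*10*41*226 = -615/2*226 = -69495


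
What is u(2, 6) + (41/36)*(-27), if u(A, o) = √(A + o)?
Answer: -123/4 + 2*√2 ≈ -27.922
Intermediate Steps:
u(2, 6) + (41/36)*(-27) = √(2 + 6) + (41/36)*(-27) = √8 + (41*(1/36))*(-27) = 2*√2 + (41/36)*(-27) = 2*√2 - 123/4 = -123/4 + 2*√2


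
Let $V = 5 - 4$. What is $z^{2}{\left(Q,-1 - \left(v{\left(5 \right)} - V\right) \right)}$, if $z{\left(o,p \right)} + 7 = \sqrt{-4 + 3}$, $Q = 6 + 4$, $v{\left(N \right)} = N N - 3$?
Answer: $\left(7 - i\right)^{2} \approx 48.0 - 14.0 i$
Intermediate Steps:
$V = 1$
$v{\left(N \right)} = -3 + N^{2}$ ($v{\left(N \right)} = N^{2} - 3 = -3 + N^{2}$)
$Q = 10$
$z{\left(o,p \right)} = -7 + i$ ($z{\left(o,p \right)} = -7 + \sqrt{-4 + 3} = -7 + \sqrt{-1} = -7 + i$)
$z^{2}{\left(Q,-1 - \left(v{\left(5 \right)} - V\right) \right)} = \left(-7 + i\right)^{2}$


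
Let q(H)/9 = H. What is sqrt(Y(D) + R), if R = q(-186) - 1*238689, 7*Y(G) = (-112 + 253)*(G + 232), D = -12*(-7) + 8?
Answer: 3*I*sqrt(1273111)/7 ≈ 483.57*I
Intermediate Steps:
q(H) = 9*H
D = 92 (D = 84 + 8 = 92)
Y(G) = 32712/7 + 141*G/7 (Y(G) = ((-112 + 253)*(G + 232))/7 = (141*(232 + G))/7 = (32712 + 141*G)/7 = 32712/7 + 141*G/7)
R = -240363 (R = 9*(-186) - 1*238689 = -1674 - 238689 = -240363)
sqrt(Y(D) + R) = sqrt((32712/7 + (141/7)*92) - 240363) = sqrt((32712/7 + 12972/7) - 240363) = sqrt(45684/7 - 240363) = sqrt(-1636857/7) = 3*I*sqrt(1273111)/7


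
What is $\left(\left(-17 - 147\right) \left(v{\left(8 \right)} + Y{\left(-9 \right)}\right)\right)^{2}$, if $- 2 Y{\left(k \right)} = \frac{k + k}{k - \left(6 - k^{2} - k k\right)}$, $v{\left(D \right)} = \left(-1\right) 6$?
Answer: $\frac{2277580176}{2401} \approx 9.486 \cdot 10^{5}$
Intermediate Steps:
$v{\left(D \right)} = -6$
$Y{\left(k \right)} = - \frac{k}{-6 + k + 2 k^{2}}$ ($Y{\left(k \right)} = - \frac{\left(k + k\right) \frac{1}{k - \left(6 - k^{2} - k k\right)}}{2} = - \frac{2 k \frac{1}{k + \left(\left(k^{2} + k^{2}\right) - 6\right)}}{2} = - \frac{2 k \frac{1}{k + \left(2 k^{2} - 6\right)}}{2} = - \frac{2 k \frac{1}{k + \left(-6 + 2 k^{2}\right)}}{2} = - \frac{2 k \frac{1}{-6 + k + 2 k^{2}}}{2} = - \frac{k}{-6 + k + 2 k^{2}}$)
$\left(\left(-17 - 147\right) \left(v{\left(8 \right)} + Y{\left(-9 \right)}\right)\right)^{2} = \left(\left(-17 - 147\right) \left(-6 - - \frac{9}{-6 - 9 + 2 \left(-9\right)^{2}}\right)\right)^{2} = \left(- 164 \left(-6 - - \frac{9}{-6 - 9 + 2 \cdot 81}\right)\right)^{2} = \left(- 164 \left(-6 - - \frac{9}{-6 - 9 + 162}\right)\right)^{2} = \left(- 164 \left(-6 - - \frac{9}{147}\right)\right)^{2} = \left(- 164 \left(-6 - \left(-9\right) \frac{1}{147}\right)\right)^{2} = \left(- 164 \left(-6 + \frac{3}{49}\right)\right)^{2} = \left(\left(-164\right) \left(- \frac{291}{49}\right)\right)^{2} = \left(\frac{47724}{49}\right)^{2} = \frac{2277580176}{2401}$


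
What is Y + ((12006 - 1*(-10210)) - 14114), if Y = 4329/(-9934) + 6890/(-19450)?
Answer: 156528581829/19321630 ≈ 8101.2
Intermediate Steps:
Y = -15264431/19321630 (Y = 4329*(-1/9934) + 6890*(-1/19450) = -4329/9934 - 689/1945 = -15264431/19321630 ≈ -0.79002)
Y + ((12006 - 1*(-10210)) - 14114) = -15264431/19321630 + ((12006 - 1*(-10210)) - 14114) = -15264431/19321630 + ((12006 + 10210) - 14114) = -15264431/19321630 + (22216 - 14114) = -15264431/19321630 + 8102 = 156528581829/19321630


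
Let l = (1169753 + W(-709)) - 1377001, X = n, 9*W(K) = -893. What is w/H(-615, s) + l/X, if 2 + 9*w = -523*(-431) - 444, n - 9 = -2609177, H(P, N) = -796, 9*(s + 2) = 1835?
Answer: -146372815489/4673019888 ≈ -31.323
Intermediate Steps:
s = 1817/9 (s = -2 + (⅑)*1835 = -2 + 1835/9 = 1817/9 ≈ 201.89)
W(K) = -893/9 (W(K) = (⅑)*(-893) = -893/9)
n = -2609168 (n = 9 - 2609177 = -2609168)
X = -2609168
l = -1866125/9 (l = (1169753 - 893/9) - 1377001 = 10526884/9 - 1377001 = -1866125/9 ≈ -2.0735e+5)
w = 74989/3 (w = -2/9 + (-523*(-431) - 444)/9 = -2/9 + (225413 - 444)/9 = -2/9 + (⅑)*224969 = -2/9 + 224969/9 = 74989/3 ≈ 24996.)
w/H(-615, s) + l/X = (74989/3)/(-796) - 1866125/9/(-2609168) = (74989/3)*(-1/796) - 1866125/9*(-1/2609168) = -74989/2388 + 1866125/23482512 = -146372815489/4673019888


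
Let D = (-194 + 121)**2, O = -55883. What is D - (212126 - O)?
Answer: -262680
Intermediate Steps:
D = 5329 (D = (-73)**2 = 5329)
D - (212126 - O) = 5329 - (212126 - 1*(-55883)) = 5329 - (212126 + 55883) = 5329 - 1*268009 = 5329 - 268009 = -262680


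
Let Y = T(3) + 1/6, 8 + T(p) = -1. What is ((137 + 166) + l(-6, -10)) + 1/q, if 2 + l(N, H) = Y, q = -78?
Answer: 3798/13 ≈ 292.15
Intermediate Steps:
T(p) = -9 (T(p) = -8 - 1 = -9)
Y = -53/6 (Y = -9 + 1/6 = -53/6 ≈ -8.8333)
l(N, H) = -65/6 (l(N, H) = -2 - 53/6 = -65/6)
((137 + 166) + l(-6, -10)) + 1/q = ((137 + 166) - 65/6) + 1/(-78) = (303 - 65/6) - 1/78 = 1753/6 - 1/78 = 3798/13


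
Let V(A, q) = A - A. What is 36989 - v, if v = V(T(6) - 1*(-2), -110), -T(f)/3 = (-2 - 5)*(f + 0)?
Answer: 36989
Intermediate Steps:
T(f) = 21*f (T(f) = -3*(-2 - 5)*(f + 0) = -(-21)*f = 21*f)
V(A, q) = 0
v = 0
36989 - v = 36989 - 1*0 = 36989 + 0 = 36989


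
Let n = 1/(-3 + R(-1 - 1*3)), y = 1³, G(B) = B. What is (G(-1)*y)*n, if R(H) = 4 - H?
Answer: -⅕ ≈ -0.20000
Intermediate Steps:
y = 1
n = ⅕ (n = 1/(-3 + (4 - (-1 - 1*3))) = 1/(-3 + (4 - (-1 - 3))) = 1/(-3 + (4 - 1*(-4))) = 1/(-3 + (4 + 4)) = 1/(-3 + 8) = 1/5 = ⅕ ≈ 0.20000)
(G(-1)*y)*n = -1*1*(⅕) = -1*⅕ = -⅕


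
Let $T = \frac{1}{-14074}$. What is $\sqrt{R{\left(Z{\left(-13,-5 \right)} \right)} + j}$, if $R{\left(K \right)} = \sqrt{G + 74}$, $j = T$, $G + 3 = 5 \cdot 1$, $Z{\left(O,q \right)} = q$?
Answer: $\frac{\sqrt{-14074 + 396154952 \sqrt{19}}}{14074} \approx 2.9526$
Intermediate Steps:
$G = 2$ ($G = -3 + 5 \cdot 1 = -3 + 5 = 2$)
$T = - \frac{1}{14074} \approx -7.1053 \cdot 10^{-5}$
$j = - \frac{1}{14074} \approx -7.1053 \cdot 10^{-5}$
$R{\left(K \right)} = 2 \sqrt{19}$ ($R{\left(K \right)} = \sqrt{2 + 74} = \sqrt{76} = 2 \sqrt{19}$)
$\sqrt{R{\left(Z{\left(-13,-5 \right)} \right)} + j} = \sqrt{2 \sqrt{19} - \frac{1}{14074}} = \sqrt{- \frac{1}{14074} + 2 \sqrt{19}}$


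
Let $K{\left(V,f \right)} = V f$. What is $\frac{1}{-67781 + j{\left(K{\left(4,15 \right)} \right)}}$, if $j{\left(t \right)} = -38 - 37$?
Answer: $- \frac{1}{67856} \approx -1.4737 \cdot 10^{-5}$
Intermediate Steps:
$j{\left(t \right)} = -75$ ($j{\left(t \right)} = -38 - 37 = -75$)
$\frac{1}{-67781 + j{\left(K{\left(4,15 \right)} \right)}} = \frac{1}{-67781 - 75} = \frac{1}{-67856} = - \frac{1}{67856}$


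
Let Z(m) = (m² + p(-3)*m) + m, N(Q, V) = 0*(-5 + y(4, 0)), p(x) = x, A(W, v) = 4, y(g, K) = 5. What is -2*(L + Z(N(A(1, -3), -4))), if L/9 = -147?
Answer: 2646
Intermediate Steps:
L = -1323 (L = 9*(-147) = -1323)
N(Q, V) = 0 (N(Q, V) = 0*(-5 + 5) = 0*0 = 0)
Z(m) = m² - 2*m (Z(m) = (m² - 3*m) + m = m² - 2*m)
-2*(L + Z(N(A(1, -3), -4))) = -2*(-1323 + 0*(-2 + 0)) = -2*(-1323 + 0*(-2)) = -2*(-1323 + 0) = -2*(-1323) = 2646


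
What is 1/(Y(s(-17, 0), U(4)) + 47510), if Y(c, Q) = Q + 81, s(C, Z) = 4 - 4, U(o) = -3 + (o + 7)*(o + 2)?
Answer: 1/47654 ≈ 2.0985e-5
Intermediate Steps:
U(o) = -3 + (2 + o)*(7 + o) (U(o) = -3 + (7 + o)*(2 + o) = -3 + (2 + o)*(7 + o))
s(C, Z) = 0
Y(c, Q) = 81 + Q
1/(Y(s(-17, 0), U(4)) + 47510) = 1/((81 + (11 + 4² + 9*4)) + 47510) = 1/((81 + (11 + 16 + 36)) + 47510) = 1/((81 + 63) + 47510) = 1/(144 + 47510) = 1/47654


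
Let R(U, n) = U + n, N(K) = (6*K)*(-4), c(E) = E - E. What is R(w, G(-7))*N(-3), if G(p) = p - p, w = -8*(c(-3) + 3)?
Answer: -1728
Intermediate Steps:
c(E) = 0
w = -24 (w = -8*(0 + 3) = -8*3 = -24)
G(p) = 0
N(K) = -24*K
R(w, G(-7))*N(-3) = (-24 + 0)*(-24*(-3)) = -24*72 = -1728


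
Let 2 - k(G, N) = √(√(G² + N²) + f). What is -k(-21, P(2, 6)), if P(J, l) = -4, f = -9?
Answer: -2 + √(-9 + √457) ≈ 1.5182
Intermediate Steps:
k(G, N) = 2 - √(-9 + √(G² + N²)) (k(G, N) = 2 - √(√(G² + N²) - 9) = 2 - √(-9 + √(G² + N²)))
-k(-21, P(2, 6)) = -(2 - √(-9 + √((-21)² + (-4)²))) = -(2 - √(-9 + √(441 + 16))) = -(2 - √(-9 + √457)) = -2 + √(-9 + √457)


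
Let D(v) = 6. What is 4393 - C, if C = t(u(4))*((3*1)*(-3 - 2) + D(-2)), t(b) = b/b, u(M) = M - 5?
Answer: 4402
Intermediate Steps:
u(M) = -5 + M
t(b) = 1
C = -9 (C = 1*((3*1)*(-3 - 2) + 6) = 1*(3*(-5) + 6) = 1*(-15 + 6) = 1*(-9) = -9)
4393 - C = 4393 - 1*(-9) = 4393 + 9 = 4402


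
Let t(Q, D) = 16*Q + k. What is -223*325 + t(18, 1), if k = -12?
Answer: -72199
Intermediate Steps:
t(Q, D) = -12 + 16*Q (t(Q, D) = 16*Q - 12 = -12 + 16*Q)
-223*325 + t(18, 1) = -223*325 + (-12 + 16*18) = -72475 + (-12 + 288) = -72475 + 276 = -72199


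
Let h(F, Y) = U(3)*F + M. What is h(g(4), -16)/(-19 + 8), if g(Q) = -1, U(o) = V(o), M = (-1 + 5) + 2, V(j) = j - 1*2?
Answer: -5/11 ≈ -0.45455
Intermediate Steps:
V(j) = -2 + j (V(j) = j - 2 = -2 + j)
M = 6 (M = 4 + 2 = 6)
U(o) = -2 + o
h(F, Y) = 6 + F (h(F, Y) = (-2 + 3)*F + 6 = 1*F + 6 = F + 6 = 6 + F)
h(g(4), -16)/(-19 + 8) = (6 - 1)/(-19 + 8) = 5/(-11) = 5*(-1/11) = -5/11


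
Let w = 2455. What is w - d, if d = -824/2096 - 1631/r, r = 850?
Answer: 136810843/55675 ≈ 2457.3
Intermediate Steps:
d = -128718/55675 (d = -824/2096 - 1631/850 = -824*1/2096 - 1631*1/850 = -103/262 - 1631/850 = -128718/55675 ≈ -2.3120)
w - d = 2455 - 1*(-128718/55675) = 2455 + 128718/55675 = 136810843/55675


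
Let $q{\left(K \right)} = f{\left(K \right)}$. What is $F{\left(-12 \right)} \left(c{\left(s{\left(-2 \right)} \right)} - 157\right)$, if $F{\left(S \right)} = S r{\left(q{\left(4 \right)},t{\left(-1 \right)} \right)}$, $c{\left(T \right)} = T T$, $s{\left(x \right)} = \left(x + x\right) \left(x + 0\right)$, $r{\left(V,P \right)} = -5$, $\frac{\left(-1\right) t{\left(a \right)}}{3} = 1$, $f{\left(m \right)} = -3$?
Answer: $-5580$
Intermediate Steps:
$t{\left(a \right)} = -3$ ($t{\left(a \right)} = \left(-3\right) 1 = -3$)
$q{\left(K \right)} = -3$
$s{\left(x \right)} = 2 x^{2}$ ($s{\left(x \right)} = 2 x x = 2 x^{2}$)
$c{\left(T \right)} = T^{2}$
$F{\left(S \right)} = - 5 S$ ($F{\left(S \right)} = S \left(-5\right) = - 5 S$)
$F{\left(-12 \right)} \left(c{\left(s{\left(-2 \right)} \right)} - 157\right) = \left(-5\right) \left(-12\right) \left(\left(2 \left(-2\right)^{2}\right)^{2} - 157\right) = 60 \left(\left(2 \cdot 4\right)^{2} - 157\right) = 60 \left(8^{2} - 157\right) = 60 \left(64 - 157\right) = 60 \left(-93\right) = -5580$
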